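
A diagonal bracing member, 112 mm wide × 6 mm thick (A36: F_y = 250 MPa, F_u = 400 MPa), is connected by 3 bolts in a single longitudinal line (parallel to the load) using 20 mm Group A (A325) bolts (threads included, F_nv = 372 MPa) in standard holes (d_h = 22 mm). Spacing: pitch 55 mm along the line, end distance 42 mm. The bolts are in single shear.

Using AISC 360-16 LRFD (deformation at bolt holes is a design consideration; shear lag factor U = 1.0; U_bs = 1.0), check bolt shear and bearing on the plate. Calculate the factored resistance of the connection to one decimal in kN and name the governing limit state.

Bolt shear: A_b = π(20)²/4 = 314.16 mm². φR_n = 0.75 × 372 × 314.16 × 3 × 1 = 263.0 kN.
Bearing (6 mm plate, F_u = 400 MPa): end bolts L_c = 42 − 22/2 = 31, R_n = min(1.2×31×6×400, 2.4×20×6×400) = 89.28 kN/bolt; interior L_c = 55 − 22 = 33, R_n = 95.04 kN/bolt. φR_n = 0.75 × (1×89.28 + 2×95.04) = 209.5 kN.
Governing: min(263.0, 209.5) = 209.5 kN → bearing.

209.5 kN (bearing governs)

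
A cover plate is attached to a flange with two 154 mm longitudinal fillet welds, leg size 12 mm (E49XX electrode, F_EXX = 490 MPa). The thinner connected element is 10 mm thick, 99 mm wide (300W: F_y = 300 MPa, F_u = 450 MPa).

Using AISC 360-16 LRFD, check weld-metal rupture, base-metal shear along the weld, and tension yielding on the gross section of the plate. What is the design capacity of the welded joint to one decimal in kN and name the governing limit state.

267.3 kN (gross-section yield governs)

Weld metal: throat = 0.707×12 = 8.484 mm, L = 2×154 = 308 mm. φR_n = 0.75 × 0.6 × 490 × 8.484 × 308 = 576.2 kN.
Base metal shear (10 mm plate): yield φR_n = 1.0×0.6×300×10×308 = 554.4 kN; rupture φR_n = 0.75×0.6×450×10×308 = 623.7 kN; take 554.4 kN (yield).
Tension yield (gross): A_g = 99×10 = 990 mm². φR_n = 0.90 × 300 × 990 = 267.3 kN.
Governing: min(576.2, 554.4, 267.3) = 267.3 kN → gross-section yield.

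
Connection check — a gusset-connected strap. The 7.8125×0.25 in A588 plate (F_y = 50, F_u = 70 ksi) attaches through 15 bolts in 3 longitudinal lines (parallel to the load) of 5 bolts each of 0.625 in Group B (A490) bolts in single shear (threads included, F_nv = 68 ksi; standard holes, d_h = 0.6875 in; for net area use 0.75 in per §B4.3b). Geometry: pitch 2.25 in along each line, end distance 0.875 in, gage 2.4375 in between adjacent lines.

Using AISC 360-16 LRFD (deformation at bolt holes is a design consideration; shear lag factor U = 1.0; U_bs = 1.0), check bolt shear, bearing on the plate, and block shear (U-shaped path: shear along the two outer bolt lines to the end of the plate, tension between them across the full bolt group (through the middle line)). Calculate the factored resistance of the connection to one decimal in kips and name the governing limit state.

146.7 kips (block shear governs)

Bolt shear: A_b = π(0.625)²/4 = 0.3068 in². φR_n = 0.75 × 68 × 0.3068 × 15 × 1 = 234.7 kips.
Bearing (0.25 in plate, F_u = 70 ksi): end bolts L_c = 0.875 − 0.6875/2 = 0.53125, R_n = min(1.2×0.53125×0.25×70, 2.4×0.625×0.25×70) = 11.156 kips/bolt; interior L_c = 2.25 − 0.6875 = 1.5625, R_n = 26.25 kips/bolt. φR_n = 0.75 × (3×11.156 + 12×26.25) = 261.4 kips.
Block shear: shear path 2×[0.875+4×2.25] = 2×9.875 in, A_gv = 4.9375, A_nv = 2×(9.875 − 4.5×0.75)×0.25 = 3.25 in²; tension across gage: (4.875 − 2×0.75)×0.25 = 0.84375 in². R_n = min(0.6×70×3.25, 0.6×50×4.9375) + 1.0×70×0.84375 = min(136.5, 148.13) + 59.063 = 195.56 kips. φR_n = 0.75 × 195.56 = 146.7 kips.
Governing: min(234.7, 261.4, 146.7) = 146.7 kips → block shear.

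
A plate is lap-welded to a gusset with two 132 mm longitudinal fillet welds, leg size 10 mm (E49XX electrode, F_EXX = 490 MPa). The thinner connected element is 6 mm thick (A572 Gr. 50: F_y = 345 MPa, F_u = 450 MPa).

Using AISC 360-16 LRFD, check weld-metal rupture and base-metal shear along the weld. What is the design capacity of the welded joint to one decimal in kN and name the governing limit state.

Weld metal: throat = 0.707×10 = 7.07 mm, L = 2×132 = 264 mm. φR_n = 0.75 × 0.6 × 490 × 7.07 × 264 = 411.6 kN.
Base metal shear (6 mm plate): yield φR_n = 1.0×0.6×345×6×264 = 327.9 kN; rupture φR_n = 0.75×0.6×450×6×264 = 320.8 kN; take 320.8 kN (rupture).
Governing: min(411.6, 320.8) = 320.8 kN → base-metal shear.

320.8 kN (base-metal shear governs)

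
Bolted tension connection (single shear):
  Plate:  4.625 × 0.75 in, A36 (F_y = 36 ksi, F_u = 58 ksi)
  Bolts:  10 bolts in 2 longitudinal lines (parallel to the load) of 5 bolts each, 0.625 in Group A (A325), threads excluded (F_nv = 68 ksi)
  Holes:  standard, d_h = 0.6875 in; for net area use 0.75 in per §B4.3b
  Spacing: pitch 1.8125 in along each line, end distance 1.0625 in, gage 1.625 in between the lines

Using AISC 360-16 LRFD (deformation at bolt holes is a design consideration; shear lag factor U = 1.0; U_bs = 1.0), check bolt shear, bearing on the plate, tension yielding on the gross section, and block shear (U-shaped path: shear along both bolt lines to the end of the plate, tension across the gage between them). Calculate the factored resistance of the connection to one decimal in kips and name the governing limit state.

112.4 kips (gross-section yield governs)

Bolt shear: A_b = π(0.625)²/4 = 0.3068 in². φR_n = 0.75 × 68 × 0.3068 × 10 × 1 = 156.5 kips.
Bearing (0.75 in plate, F_u = 58 ksi): end bolts L_c = 1.0625 − 0.6875/2 = 0.71875, R_n = min(1.2×0.71875×0.75×58, 2.4×0.625×0.75×58) = 37.519 kips/bolt; interior L_c = 1.8125 − 0.6875 = 1.125, R_n = 58.725 kips/bolt. φR_n = 0.75 × (2×37.519 + 8×58.725) = 408.6 kips.
Tension yield (gross): A_g = 4.625×0.75 = 3.4688 in². φR_n = 0.90 × 36 × 3.4688 = 112.4 kips.
Block shear: shear path 2×[1.0625+4×1.8125] = 2×8.3125 in, A_gv = 12.469, A_nv = 2×(8.3125 − 4.5×0.75)×0.75 = 7.4063 in²; tension across gage: (1.625 − 1×0.75)×0.75 = 0.65625 in². R_n = min(0.6×58×7.4063, 0.6×36×12.469) + 1.0×58×0.65625 = min(257.74, 269.33) + 38.063 = 295.8 kips. φR_n = 0.75 × 295.8 = 221.9 kips.
Governing: min(156.5, 408.6, 112.4, 221.9) = 112.4 kips → gross-section yield.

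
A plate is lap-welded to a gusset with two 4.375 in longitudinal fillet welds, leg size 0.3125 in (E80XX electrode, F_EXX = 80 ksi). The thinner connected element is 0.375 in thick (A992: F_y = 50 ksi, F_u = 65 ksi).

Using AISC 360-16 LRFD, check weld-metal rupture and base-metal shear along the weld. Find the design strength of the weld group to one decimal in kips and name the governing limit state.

69.6 kips (weld metal governs)

Weld metal: throat = 0.707×0.3125 = 0.22094 in, L = 2×4.375 = 8.75 in. φR_n = 0.75 × 0.6 × 80 × 0.22094 × 8.75 = 69.6 kips.
Base metal shear (0.375 in plate): yield φR_n = 1.0×0.6×50×0.375×8.75 = 98.4 kips; rupture φR_n = 0.75×0.6×65×0.375×8.75 = 96.0 kips; take 96.0 kips (rupture).
Governing: min(69.6, 96.0) = 69.6 kips → weld metal.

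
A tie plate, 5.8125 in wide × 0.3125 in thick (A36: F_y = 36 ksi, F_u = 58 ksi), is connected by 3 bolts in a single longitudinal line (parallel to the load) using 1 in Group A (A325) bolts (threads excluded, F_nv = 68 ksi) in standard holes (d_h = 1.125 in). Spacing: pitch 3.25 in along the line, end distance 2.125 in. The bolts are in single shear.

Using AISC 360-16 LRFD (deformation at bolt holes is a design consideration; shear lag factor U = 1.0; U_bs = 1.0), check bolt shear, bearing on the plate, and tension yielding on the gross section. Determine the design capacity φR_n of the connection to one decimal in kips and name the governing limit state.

Bolt shear: A_b = π(1)²/4 = 0.7854 in². φR_n = 0.75 × 68 × 0.7854 × 3 × 1 = 120.2 kips.
Bearing (0.3125 in plate, F_u = 58 ksi): end bolts L_c = 2.125 − 1.125/2 = 1.5625, R_n = min(1.2×1.5625×0.3125×58, 2.4×1×0.3125×58) = 33.984 kips/bolt; interior L_c = 3.25 − 1.125 = 2.125, R_n = 43.5 kips/bolt. φR_n = 0.75 × (1×33.984 + 2×43.5) = 90.7 kips.
Tension yield (gross): A_g = 5.8125×0.3125 = 1.8164 in². φR_n = 0.90 × 36 × 1.8164 = 58.9 kips.
Governing: min(120.2, 90.7, 58.9) = 58.9 kips → gross-section yield.

58.9 kips (gross-section yield governs)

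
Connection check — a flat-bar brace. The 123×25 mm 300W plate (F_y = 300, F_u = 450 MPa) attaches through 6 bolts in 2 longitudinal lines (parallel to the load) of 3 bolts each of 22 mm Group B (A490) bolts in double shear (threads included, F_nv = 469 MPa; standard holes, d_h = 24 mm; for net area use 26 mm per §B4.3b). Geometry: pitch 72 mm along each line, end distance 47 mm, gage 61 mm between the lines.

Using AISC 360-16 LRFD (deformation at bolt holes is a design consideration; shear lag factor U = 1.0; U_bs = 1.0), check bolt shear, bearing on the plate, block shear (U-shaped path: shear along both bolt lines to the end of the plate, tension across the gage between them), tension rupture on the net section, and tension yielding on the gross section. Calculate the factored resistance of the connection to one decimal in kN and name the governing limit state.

Bolt shear: A_b = π(22)²/4 = 380.13 mm². φR_n = 0.75 × 469 × 380.13 × 6 × 2 = 1604.5 kN.
Bearing (25 mm plate, F_u = 450 MPa): end bolts L_c = 47 − 24/2 = 35, R_n = min(1.2×35×25×450, 2.4×22×25×450) = 472.5 kN/bolt; interior L_c = 72 − 24 = 48, R_n = 594 kN/bolt. φR_n = 0.75 × (2×472.5 + 4×594) = 2490.8 kN.
Block shear: shear path 2×[47+2×72] = 2×191 mm, A_gv = 9550, A_nv = 2×(191 − 2.5×26)×25 = 6300 mm²; tension across gage: (61 − 1×26)×25 = 875 mm². R_n = min(0.6×450×6300, 0.6×300×9550) + 1.0×450×875 = min(1701, 1719) + 393.75 = 2094.8 kN. φR_n = 0.75 × 2094.8 = 1571.1 kN.
Tension rupture (net): A_n = (123 − 2×26)×25 = 1775 mm² (U = 1.0, A_e = A_n). φR_n = 0.75 × 450 × 1775 = 599.1 kN.
Tension yield (gross): A_g = 123×25 = 3075 mm². φR_n = 0.90 × 300 × 3075 = 830.3 kN.
Governing: min(1604.5, 2490.8, 1571.1, 599.1, 830.3) = 599.1 kN → net-section rupture.

599.1 kN (net-section rupture governs)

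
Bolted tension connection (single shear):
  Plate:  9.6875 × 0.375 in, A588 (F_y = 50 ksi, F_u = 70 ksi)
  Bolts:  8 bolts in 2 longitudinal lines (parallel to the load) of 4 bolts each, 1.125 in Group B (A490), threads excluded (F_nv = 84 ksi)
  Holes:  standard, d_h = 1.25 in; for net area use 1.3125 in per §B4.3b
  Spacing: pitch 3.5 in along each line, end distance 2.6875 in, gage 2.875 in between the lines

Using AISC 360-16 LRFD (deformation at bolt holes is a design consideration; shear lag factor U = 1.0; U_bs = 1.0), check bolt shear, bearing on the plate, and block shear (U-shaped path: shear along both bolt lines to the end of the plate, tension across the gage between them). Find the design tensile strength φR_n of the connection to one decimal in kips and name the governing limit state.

Bolt shear: A_b = π(1.125)²/4 = 0.99402 in². φR_n = 0.75 × 84 × 0.99402 × 8 × 1 = 501.0 kips.
Bearing (0.375 in plate, F_u = 70 ksi): end bolts L_c = 2.6875 − 1.25/2 = 2.0625, R_n = min(1.2×2.0625×0.375×70, 2.4×1.125×0.375×70) = 64.969 kips/bolt; interior L_c = 3.5 − 1.25 = 2.25, R_n = 70.875 kips/bolt. φR_n = 0.75 × (2×64.969 + 6×70.875) = 416.4 kips.
Block shear: shear path 2×[2.6875+3×3.5] = 2×13.1875 in, A_gv = 9.8906, A_nv = 2×(13.1875 − 3.5×1.3125)×0.375 = 6.4453 in²; tension across gage: (2.875 − 1×1.3125)×0.375 = 0.58594 in². R_n = min(0.6×70×6.4453, 0.6×50×9.8906) + 1.0×70×0.58594 = min(270.7, 296.72) + 41.016 = 311.72 kips. φR_n = 0.75 × 311.72 = 233.8 kips.
Governing: min(501.0, 416.4, 233.8) = 233.8 kips → block shear.

233.8 kips (block shear governs)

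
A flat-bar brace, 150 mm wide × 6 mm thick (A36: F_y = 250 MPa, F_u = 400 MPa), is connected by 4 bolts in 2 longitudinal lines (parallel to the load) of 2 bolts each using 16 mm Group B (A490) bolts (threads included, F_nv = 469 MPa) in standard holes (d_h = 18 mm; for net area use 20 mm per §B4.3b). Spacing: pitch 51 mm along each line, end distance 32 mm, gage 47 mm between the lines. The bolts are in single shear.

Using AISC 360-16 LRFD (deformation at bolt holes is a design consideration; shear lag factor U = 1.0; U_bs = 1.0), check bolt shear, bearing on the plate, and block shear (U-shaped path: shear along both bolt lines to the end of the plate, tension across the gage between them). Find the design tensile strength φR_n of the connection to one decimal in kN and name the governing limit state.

Bolt shear: A_b = π(16)²/4 = 201.06 mm². φR_n = 0.75 × 469 × 201.06 × 4 × 1 = 282.9 kN.
Bearing (6 mm plate, F_u = 400 MPa): end bolts L_c = 32 − 18/2 = 23, R_n = min(1.2×23×6×400, 2.4×16×6×400) = 66.24 kN/bolt; interior L_c = 51 − 18 = 33, R_n = 92.16 kN/bolt. φR_n = 0.75 × (2×66.24 + 2×92.16) = 237.6 kN.
Block shear: shear path 2×[32+1×51] = 2×83 mm, A_gv = 996, A_nv = 2×(83 − 1.5×20)×6 = 636 mm²; tension across gage: (47 − 1×20)×6 = 162 mm². R_n = min(0.6×400×636, 0.6×250×996) + 1.0×400×162 = min(152.64, 149.4) + 64.8 = 214.2 kN. φR_n = 0.75 × 214.2 = 160.7 kN.
Governing: min(282.9, 237.6, 160.7) = 160.7 kN → block shear.

160.7 kN (block shear governs)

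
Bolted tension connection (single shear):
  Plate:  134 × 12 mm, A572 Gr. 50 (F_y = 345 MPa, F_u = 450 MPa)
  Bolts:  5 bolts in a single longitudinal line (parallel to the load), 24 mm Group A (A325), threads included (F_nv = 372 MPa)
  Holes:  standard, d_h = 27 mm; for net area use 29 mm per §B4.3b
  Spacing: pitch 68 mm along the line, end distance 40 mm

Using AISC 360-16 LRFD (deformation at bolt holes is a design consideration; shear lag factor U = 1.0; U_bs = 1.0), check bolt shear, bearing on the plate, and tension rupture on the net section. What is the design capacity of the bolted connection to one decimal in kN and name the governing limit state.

425.3 kN (net-section rupture governs)

Bolt shear: A_b = π(24)²/4 = 452.39 mm². φR_n = 0.75 × 372 × 452.39 × 5 × 1 = 631.1 kN.
Bearing (12 mm plate, F_u = 450 MPa): end bolts L_c = 40 − 27/2 = 26.5, R_n = min(1.2×26.5×12×450, 2.4×24×12×450) = 171.72 kN/bolt; interior L_c = 68 − 27 = 41, R_n = 265.68 kN/bolt. φR_n = 0.75 × (1×171.72 + 4×265.68) = 925.8 kN.
Tension rupture (net): A_n = (134 − 1×29)×12 = 1260 mm² (U = 1.0, A_e = A_n). φR_n = 0.75 × 450 × 1260 = 425.3 kN.
Governing: min(631.1, 925.8, 425.3) = 425.3 kN → net-section rupture.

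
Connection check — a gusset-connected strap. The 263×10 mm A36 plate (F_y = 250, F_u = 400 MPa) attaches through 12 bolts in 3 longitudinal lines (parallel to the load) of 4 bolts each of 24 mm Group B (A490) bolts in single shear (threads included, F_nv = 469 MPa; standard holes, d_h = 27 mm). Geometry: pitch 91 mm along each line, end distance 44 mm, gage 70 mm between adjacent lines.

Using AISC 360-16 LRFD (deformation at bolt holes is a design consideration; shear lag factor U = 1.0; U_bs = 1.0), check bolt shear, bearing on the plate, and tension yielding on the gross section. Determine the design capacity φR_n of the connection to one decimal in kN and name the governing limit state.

591.8 kN (gross-section yield governs)

Bolt shear: A_b = π(24)²/4 = 452.39 mm². φR_n = 0.75 × 469 × 452.39 × 12 × 1 = 1909.5 kN.
Bearing (10 mm plate, F_u = 400 MPa): end bolts L_c = 44 − 27/2 = 30.5, R_n = min(1.2×30.5×10×400, 2.4×24×10×400) = 146.4 kN/bolt; interior L_c = 91 − 27 = 64, R_n = 230.4 kN/bolt. φR_n = 0.75 × (3×146.4 + 9×230.4) = 1884.6 kN.
Tension yield (gross): A_g = 263×10 = 2630 mm². φR_n = 0.90 × 250 × 2630 = 591.8 kN.
Governing: min(1909.5, 1884.6, 591.8) = 591.8 kN → gross-section yield.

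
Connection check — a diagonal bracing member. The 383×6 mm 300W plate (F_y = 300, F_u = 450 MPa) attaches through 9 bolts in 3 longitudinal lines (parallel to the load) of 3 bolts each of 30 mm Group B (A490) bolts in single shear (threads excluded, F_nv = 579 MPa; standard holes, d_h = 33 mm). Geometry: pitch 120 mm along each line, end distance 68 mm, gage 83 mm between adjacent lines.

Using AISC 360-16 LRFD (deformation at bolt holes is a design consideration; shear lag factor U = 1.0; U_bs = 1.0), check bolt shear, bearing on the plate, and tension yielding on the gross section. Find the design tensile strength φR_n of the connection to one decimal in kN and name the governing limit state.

620.5 kN (gross-section yield governs)

Bolt shear: A_b = π(30)²/4 = 706.86 mm². φR_n = 0.75 × 579 × 706.86 × 9 × 1 = 2762.6 kN.
Bearing (6 mm plate, F_u = 450 MPa): end bolts L_c = 68 − 33/2 = 51.5, R_n = min(1.2×51.5×6×450, 2.4×30×6×450) = 166.86 kN/bolt; interior L_c = 120 − 33 = 87, R_n = 194.4 kN/bolt. φR_n = 0.75 × (3×166.86 + 6×194.4) = 1250.2 kN.
Tension yield (gross): A_g = 383×6 = 2298 mm². φR_n = 0.90 × 300 × 2298 = 620.5 kN.
Governing: min(2762.6, 1250.2, 620.5) = 620.5 kN → gross-section yield.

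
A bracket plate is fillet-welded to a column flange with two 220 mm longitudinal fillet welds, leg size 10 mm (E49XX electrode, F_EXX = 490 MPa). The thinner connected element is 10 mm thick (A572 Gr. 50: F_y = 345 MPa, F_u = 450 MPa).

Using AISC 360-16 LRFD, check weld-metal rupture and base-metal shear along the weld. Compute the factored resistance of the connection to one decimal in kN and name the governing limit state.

Weld metal: throat = 0.707×10 = 7.07 mm, L = 2×220 = 440 mm. φR_n = 0.75 × 0.6 × 490 × 7.07 × 440 = 685.9 kN.
Base metal shear (10 mm plate): yield φR_n = 1.0×0.6×345×10×440 = 910.8 kN; rupture φR_n = 0.75×0.6×450×10×440 = 891.0 kN; take 891.0 kN (rupture).
Governing: min(685.9, 891.0) = 685.9 kN → weld metal.

685.9 kN (weld metal governs)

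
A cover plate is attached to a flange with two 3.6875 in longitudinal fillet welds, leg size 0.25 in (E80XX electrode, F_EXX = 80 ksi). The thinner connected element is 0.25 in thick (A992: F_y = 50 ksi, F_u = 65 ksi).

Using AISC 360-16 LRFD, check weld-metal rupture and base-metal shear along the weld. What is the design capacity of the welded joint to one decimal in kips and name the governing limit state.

Weld metal: throat = 0.707×0.25 = 0.17675 in, L = 2×3.6875 = 7.375 in. φR_n = 0.75 × 0.6 × 80 × 0.17675 × 7.375 = 46.9 kips.
Base metal shear (0.25 in plate): yield φR_n = 1.0×0.6×50×0.25×7.375 = 55.3 kips; rupture φR_n = 0.75×0.6×65×0.25×7.375 = 53.9 kips; take 53.9 kips (rupture).
Governing: min(46.9, 53.9) = 46.9 kips → weld metal.

46.9 kips (weld metal governs)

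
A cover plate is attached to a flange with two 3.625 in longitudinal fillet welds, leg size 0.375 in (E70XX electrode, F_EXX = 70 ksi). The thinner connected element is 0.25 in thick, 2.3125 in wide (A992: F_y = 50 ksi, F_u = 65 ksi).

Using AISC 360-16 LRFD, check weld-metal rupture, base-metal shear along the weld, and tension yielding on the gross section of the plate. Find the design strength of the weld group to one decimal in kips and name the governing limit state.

26.0 kips (gross-section yield governs)

Weld metal: throat = 0.707×0.375 = 0.26513 in, L = 2×3.625 = 7.25 in. φR_n = 0.75 × 0.6 × 70 × 0.26513 × 7.25 = 60.5 kips.
Base metal shear (0.25 in plate): yield φR_n = 1.0×0.6×50×0.25×7.25 = 54.4 kips; rupture φR_n = 0.75×0.6×65×0.25×7.25 = 53.0 kips; take 53.0 kips (rupture).
Tension yield (gross): A_g = 2.3125×0.25 = 0.57813 in². φR_n = 0.90 × 50 × 0.57813 = 26.0 kips.
Governing: min(60.5, 53.0, 26.0) = 26.0 kips → gross-section yield.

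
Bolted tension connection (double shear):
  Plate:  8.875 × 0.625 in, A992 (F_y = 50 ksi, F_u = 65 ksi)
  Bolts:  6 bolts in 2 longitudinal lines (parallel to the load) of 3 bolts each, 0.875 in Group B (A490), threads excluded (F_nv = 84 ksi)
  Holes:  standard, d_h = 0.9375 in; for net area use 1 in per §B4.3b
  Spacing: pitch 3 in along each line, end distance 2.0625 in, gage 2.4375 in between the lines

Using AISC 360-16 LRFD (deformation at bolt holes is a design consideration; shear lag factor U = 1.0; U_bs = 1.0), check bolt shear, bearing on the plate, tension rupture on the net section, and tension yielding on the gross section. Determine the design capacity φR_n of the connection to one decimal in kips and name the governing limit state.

Bolt shear: A_b = π(0.875)²/4 = 0.60132 in². φR_n = 0.75 × 84 × 0.60132 × 6 × 2 = 454.6 kips.
Bearing (0.625 in plate, F_u = 65 ksi): end bolts L_c = 2.0625 − 0.9375/2 = 1.59375, R_n = min(1.2×1.59375×0.625×65, 2.4×0.875×0.625×65) = 77.695 kips/bolt; interior L_c = 3 − 0.9375 = 2.0625, R_n = 85.313 kips/bolt. φR_n = 0.75 × (2×77.695 + 4×85.313) = 372.5 kips.
Tension rupture (net): A_n = (8.875 − 2×1)×0.625 = 4.2969 in² (U = 1.0, A_e = A_n). φR_n = 0.75 × 65 × 4.2969 = 209.5 kips.
Tension yield (gross): A_g = 8.875×0.625 = 5.5469 in². φR_n = 0.90 × 50 × 5.5469 = 249.6 kips.
Governing: min(454.6, 372.5, 209.5, 249.6) = 209.5 kips → net-section rupture.

209.5 kips (net-section rupture governs)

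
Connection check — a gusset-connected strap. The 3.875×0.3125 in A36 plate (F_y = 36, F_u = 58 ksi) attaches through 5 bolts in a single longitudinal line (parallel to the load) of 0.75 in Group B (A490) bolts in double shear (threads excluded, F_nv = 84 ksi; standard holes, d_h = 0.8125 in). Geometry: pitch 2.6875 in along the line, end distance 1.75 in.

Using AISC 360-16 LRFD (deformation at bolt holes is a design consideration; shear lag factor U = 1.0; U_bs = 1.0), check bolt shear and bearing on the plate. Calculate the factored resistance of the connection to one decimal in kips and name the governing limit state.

Bolt shear: A_b = π(0.75)²/4 = 0.44179 in². φR_n = 0.75 × 84 × 0.44179 × 5 × 2 = 278.3 kips.
Bearing (0.3125 in plate, F_u = 58 ksi): end bolts L_c = 1.75 − 0.8125/2 = 1.34375, R_n = min(1.2×1.34375×0.3125×58, 2.4×0.75×0.3125×58) = 29.227 kips/bolt; interior L_c = 2.6875 − 0.8125 = 1.875, R_n = 32.625 kips/bolt. φR_n = 0.75 × (1×29.227 + 4×32.625) = 119.8 kips.
Governing: min(278.3, 119.8) = 119.8 kips → bearing.

119.8 kips (bearing governs)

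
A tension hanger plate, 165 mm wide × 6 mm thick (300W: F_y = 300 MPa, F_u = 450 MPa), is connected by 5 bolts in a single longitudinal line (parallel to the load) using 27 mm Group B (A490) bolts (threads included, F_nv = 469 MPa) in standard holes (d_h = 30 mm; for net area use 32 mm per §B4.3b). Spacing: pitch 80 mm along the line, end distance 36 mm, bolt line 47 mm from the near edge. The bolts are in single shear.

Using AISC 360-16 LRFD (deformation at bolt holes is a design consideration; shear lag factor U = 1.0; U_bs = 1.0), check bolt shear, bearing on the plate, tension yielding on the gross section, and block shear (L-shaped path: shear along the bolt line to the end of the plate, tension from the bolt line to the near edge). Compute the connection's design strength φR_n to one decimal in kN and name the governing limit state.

267.3 kN (gross-section yield governs)

Bolt shear: A_b = π(27)²/4 = 572.56 mm². φR_n = 0.75 × 469 × 572.56 × 5 × 1 = 1007.0 kN.
Bearing (6 mm plate, F_u = 450 MPa): end bolts L_c = 36 − 30/2 = 21, R_n = min(1.2×21×6×450, 2.4×27×6×450) = 68.04 kN/bolt; interior L_c = 80 − 30 = 50, R_n = 162 kN/bolt. φR_n = 0.75 × (1×68.04 + 4×162) = 537.0 kN.
Tension yield (gross): A_g = 165×6 = 990 mm². φR_n = 0.90 × 300 × 990 = 267.3 kN.
Block shear: shear path 1×[36+4×80] = 1×356 mm, A_gv = 2136, A_nv = 1×(356 − 4.5×32)×6 = 1272 mm²; tension to near edge: (47 − 0.5×32)×6 = 186 mm². R_n = min(0.6×450×1272, 0.6×300×2136) + 1.0×450×186 = min(343.44, 384.48) + 83.7 = 427.14 kN. φR_n = 0.75 × 427.14 = 320.4 kN.
Governing: min(1007.0, 537.0, 267.3, 320.4) = 267.3 kN → gross-section yield.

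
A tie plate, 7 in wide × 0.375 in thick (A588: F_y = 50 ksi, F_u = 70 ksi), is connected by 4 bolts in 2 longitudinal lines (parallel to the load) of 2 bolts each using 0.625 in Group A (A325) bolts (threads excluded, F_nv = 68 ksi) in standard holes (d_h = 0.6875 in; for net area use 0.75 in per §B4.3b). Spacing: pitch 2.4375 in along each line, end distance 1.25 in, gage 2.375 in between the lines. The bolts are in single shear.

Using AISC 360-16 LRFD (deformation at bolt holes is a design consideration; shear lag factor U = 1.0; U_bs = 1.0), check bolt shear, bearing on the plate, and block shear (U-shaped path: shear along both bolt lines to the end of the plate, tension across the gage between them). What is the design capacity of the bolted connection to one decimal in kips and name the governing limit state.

Bolt shear: A_b = π(0.625)²/4 = 0.3068 in². φR_n = 0.75 × 68 × 0.3068 × 4 × 1 = 62.6 kips.
Bearing (0.375 in plate, F_u = 70 ksi): end bolts L_c = 1.25 − 0.6875/2 = 0.90625, R_n = min(1.2×0.90625×0.375×70, 2.4×0.625×0.375×70) = 28.547 kips/bolt; interior L_c = 2.4375 − 0.6875 = 1.75, R_n = 39.375 kips/bolt. φR_n = 0.75 × (2×28.547 + 2×39.375) = 101.9 kips.
Block shear: shear path 2×[1.25+1×2.4375] = 2×3.6875 in, A_gv = 2.7656, A_nv = 2×(3.6875 − 1.5×0.75)×0.375 = 1.9219 in²; tension across gage: (2.375 − 1×0.75)×0.375 = 0.60938 in². R_n = min(0.6×70×1.9219, 0.6×50×2.7656) + 1.0×70×0.60938 = min(80.72, 82.968) + 42.657 = 123.38 kips. φR_n = 0.75 × 123.38 = 92.5 kips.
Governing: min(62.6, 101.9, 92.5) = 62.6 kips → bolt shear.

62.6 kips (bolt shear governs)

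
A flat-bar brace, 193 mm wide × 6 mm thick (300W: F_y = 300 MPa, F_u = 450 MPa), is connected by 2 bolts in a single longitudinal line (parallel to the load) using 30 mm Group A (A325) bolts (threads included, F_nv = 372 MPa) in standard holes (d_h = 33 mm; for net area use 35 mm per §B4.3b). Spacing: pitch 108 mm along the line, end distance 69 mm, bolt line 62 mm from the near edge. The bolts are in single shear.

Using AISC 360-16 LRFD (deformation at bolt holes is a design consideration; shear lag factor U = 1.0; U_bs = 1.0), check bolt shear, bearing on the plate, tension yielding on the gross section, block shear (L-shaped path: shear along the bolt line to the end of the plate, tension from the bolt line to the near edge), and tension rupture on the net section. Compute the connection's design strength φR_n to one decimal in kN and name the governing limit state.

Bolt shear: A_b = π(30)²/4 = 706.86 mm². φR_n = 0.75 × 372 × 706.86 × 2 × 1 = 394.4 kN.
Bearing (6 mm plate, F_u = 450 MPa): end bolts L_c = 69 − 33/2 = 52.5, R_n = min(1.2×52.5×6×450, 2.4×30×6×450) = 170.1 kN/bolt; interior L_c = 108 − 33 = 75, R_n = 194.4 kN/bolt. φR_n = 0.75 × (1×170.1 + 1×194.4) = 273.4 kN.
Tension yield (gross): A_g = 193×6 = 1158 mm². φR_n = 0.90 × 300 × 1158 = 312.7 kN.
Block shear: shear path 1×[69+1×108] = 1×177 mm, A_gv = 1062, A_nv = 1×(177 − 1.5×35)×6 = 747 mm²; tension to near edge: (62 − 0.5×35)×6 = 267 mm². R_n = min(0.6×450×747, 0.6×300×1062) + 1.0×450×267 = min(201.69, 191.16) + 120.15 = 311.31 kN. φR_n = 0.75 × 311.31 = 233.5 kN.
Tension rupture (net): A_n = (193 − 1×35)×6 = 948 mm² (U = 1.0, A_e = A_n). φR_n = 0.75 × 450 × 948 = 320.0 kN.
Governing: min(394.4, 273.4, 312.7, 233.5, 320.0) = 233.5 kN → block shear.

233.5 kN (block shear governs)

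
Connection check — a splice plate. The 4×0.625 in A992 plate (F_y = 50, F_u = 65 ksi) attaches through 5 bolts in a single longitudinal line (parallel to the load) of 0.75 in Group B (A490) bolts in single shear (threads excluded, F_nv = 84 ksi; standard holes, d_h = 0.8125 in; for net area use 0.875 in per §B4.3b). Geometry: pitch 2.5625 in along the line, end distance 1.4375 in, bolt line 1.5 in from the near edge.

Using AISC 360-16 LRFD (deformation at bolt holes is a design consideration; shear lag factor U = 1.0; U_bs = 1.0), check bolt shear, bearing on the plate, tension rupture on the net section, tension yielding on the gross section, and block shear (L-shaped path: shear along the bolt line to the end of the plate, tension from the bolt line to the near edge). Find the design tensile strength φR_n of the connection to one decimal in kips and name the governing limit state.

Bolt shear: A_b = π(0.75)²/4 = 0.44179 in². φR_n = 0.75 × 84 × 0.44179 × 5 × 1 = 139.2 kips.
Bearing (0.625 in plate, F_u = 65 ksi): end bolts L_c = 1.4375 − 0.8125/2 = 1.03125, R_n = min(1.2×1.03125×0.625×65, 2.4×0.75×0.625×65) = 50.273 kips/bolt; interior L_c = 2.5625 − 0.8125 = 1.75, R_n = 73.125 kips/bolt. φR_n = 0.75 × (1×50.273 + 4×73.125) = 257.1 kips.
Tension rupture (net): A_n = (4 − 1×0.875)×0.625 = 1.9531 in² (U = 1.0, A_e = A_n). φR_n = 0.75 × 65 × 1.9531 = 95.2 kips.
Tension yield (gross): A_g = 4×0.625 = 2.5 in². φR_n = 0.90 × 50 × 2.5 = 112.5 kips.
Block shear: shear path 1×[1.4375+4×2.5625] = 1×11.6875 in, A_gv = 7.3047, A_nv = 1×(11.6875 − 4.5×0.875)×0.625 = 4.8438 in²; tension to near edge: (1.5 − 0.5×0.875)×0.625 = 0.66406 in². R_n = min(0.6×65×4.8438, 0.6×50×7.3047) + 1.0×65×0.66406 = min(188.91, 219.14) + 43.164 = 232.07 kips. φR_n = 0.75 × 232.07 = 174.1 kips.
Governing: min(139.2, 257.1, 95.2, 112.5, 174.1) = 95.2 kips → net-section rupture.

95.2 kips (net-section rupture governs)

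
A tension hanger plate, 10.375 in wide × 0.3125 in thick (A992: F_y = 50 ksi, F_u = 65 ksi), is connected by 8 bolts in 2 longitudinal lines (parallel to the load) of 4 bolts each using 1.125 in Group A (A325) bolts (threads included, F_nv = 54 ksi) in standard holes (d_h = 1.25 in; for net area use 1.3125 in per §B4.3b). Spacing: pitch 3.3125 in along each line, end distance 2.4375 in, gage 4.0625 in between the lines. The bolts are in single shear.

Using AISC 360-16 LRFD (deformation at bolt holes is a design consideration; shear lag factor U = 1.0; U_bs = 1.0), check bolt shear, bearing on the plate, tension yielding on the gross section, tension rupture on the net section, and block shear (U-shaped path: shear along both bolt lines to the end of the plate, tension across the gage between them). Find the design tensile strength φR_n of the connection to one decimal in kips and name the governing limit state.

118.1 kips (net-section rupture governs)

Bolt shear: A_b = π(1.125)²/4 = 0.99402 in². φR_n = 0.75 × 54 × 0.99402 × 8 × 1 = 322.1 kips.
Bearing (0.3125 in plate, F_u = 65 ksi): end bolts L_c = 2.4375 − 1.25/2 = 1.8125, R_n = min(1.2×1.8125×0.3125×65, 2.4×1.125×0.3125×65) = 44.18 kips/bolt; interior L_c = 3.3125 − 1.25 = 2.0625, R_n = 50.273 kips/bolt. φR_n = 0.75 × (2×44.18 + 6×50.273) = 292.5 kips.
Tension yield (gross): A_g = 10.375×0.3125 = 3.2422 in². φR_n = 0.90 × 50 × 3.2422 = 145.9 kips.
Tension rupture (net): A_n = (10.375 − 2×1.3125)×0.3125 = 2.4219 in² (U = 1.0, A_e = A_n). φR_n = 0.75 × 65 × 2.4219 = 118.1 kips.
Block shear: shear path 2×[2.4375+3×3.3125] = 2×12.375 in, A_gv = 7.7344, A_nv = 2×(12.375 − 3.5×1.3125)×0.3125 = 4.8633 in²; tension across gage: (4.0625 − 1×1.3125)×0.3125 = 0.85938 in². R_n = min(0.6×65×4.8633, 0.6×50×7.7344) + 1.0×65×0.85938 = min(189.67, 232.03) + 55.86 = 245.53 kips. φR_n = 0.75 × 245.53 = 184.1 kips.
Governing: min(322.1, 292.5, 145.9, 118.1, 184.1) = 118.1 kips → net-section rupture.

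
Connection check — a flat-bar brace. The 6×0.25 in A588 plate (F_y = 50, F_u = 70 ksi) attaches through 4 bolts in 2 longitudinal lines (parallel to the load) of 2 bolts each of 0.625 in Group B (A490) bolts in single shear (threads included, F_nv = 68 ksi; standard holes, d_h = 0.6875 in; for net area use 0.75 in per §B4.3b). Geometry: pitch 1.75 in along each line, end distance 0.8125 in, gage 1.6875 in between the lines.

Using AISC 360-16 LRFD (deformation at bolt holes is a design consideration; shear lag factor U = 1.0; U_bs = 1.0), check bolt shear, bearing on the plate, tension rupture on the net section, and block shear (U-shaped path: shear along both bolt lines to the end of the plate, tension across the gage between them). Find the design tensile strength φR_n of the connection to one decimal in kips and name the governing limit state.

34.9 kips (block shear governs)

Bolt shear: A_b = π(0.625)²/4 = 0.3068 in². φR_n = 0.75 × 68 × 0.3068 × 4 × 1 = 62.6 kips.
Bearing (0.25 in plate, F_u = 70 ksi): end bolts L_c = 0.8125 − 0.6875/2 = 0.46875, R_n = min(1.2×0.46875×0.25×70, 2.4×0.625×0.25×70) = 9.8438 kips/bolt; interior L_c = 1.75 − 0.6875 = 1.0625, R_n = 22.313 kips/bolt. φR_n = 0.75 × (2×9.8438 + 2×22.313) = 48.2 kips.
Tension rupture (net): A_n = (6 − 2×0.75)×0.25 = 1.125 in² (U = 1.0, A_e = A_n). φR_n = 0.75 × 70 × 1.125 = 59.1 kips.
Block shear: shear path 2×[0.8125+1×1.75] = 2×2.5625 in, A_gv = 1.2813, A_nv = 2×(2.5625 − 1.5×0.75)×0.25 = 0.71875 in²; tension across gage: (1.6875 − 1×0.75)×0.25 = 0.23438 in². R_n = min(0.6×70×0.71875, 0.6×50×1.2813) + 1.0×70×0.23438 = min(30.188, 38.439) + 16.407 = 46.595 kips. φR_n = 0.75 × 46.595 = 34.9 kips.
Governing: min(62.6, 48.2, 59.1, 34.9) = 34.9 kips → block shear.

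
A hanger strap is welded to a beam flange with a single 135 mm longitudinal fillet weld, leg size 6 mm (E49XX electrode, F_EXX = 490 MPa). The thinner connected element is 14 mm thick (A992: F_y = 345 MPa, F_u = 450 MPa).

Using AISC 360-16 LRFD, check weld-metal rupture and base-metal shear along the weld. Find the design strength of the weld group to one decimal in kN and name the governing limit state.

Weld metal: throat = 0.707×6 = 4.242 mm, L = 135 mm. φR_n = 0.75 × 0.6 × 490 × 4.242 × 135 = 126.3 kN.
Base metal shear (14 mm plate): yield φR_n = 1.0×0.6×345×14×135 = 391.2 kN; rupture φR_n = 0.75×0.6×450×14×135 = 382.7 kN; take 382.7 kN (rupture).
Governing: min(126.3, 382.7) = 126.3 kN → weld metal.

126.3 kN (weld metal governs)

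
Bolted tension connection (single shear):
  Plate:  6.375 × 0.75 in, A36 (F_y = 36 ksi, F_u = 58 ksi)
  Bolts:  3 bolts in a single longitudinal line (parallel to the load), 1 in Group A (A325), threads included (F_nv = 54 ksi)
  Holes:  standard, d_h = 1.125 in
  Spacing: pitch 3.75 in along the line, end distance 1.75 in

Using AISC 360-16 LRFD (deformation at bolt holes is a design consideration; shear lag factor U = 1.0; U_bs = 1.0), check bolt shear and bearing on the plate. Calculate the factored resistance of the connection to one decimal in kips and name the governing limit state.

95.4 kips (bolt shear governs)

Bolt shear: A_b = π(1)²/4 = 0.7854 in². φR_n = 0.75 × 54 × 0.7854 × 3 × 1 = 95.4 kips.
Bearing (0.75 in plate, F_u = 58 ksi): end bolts L_c = 1.75 − 1.125/2 = 1.1875, R_n = min(1.2×1.1875×0.75×58, 2.4×1×0.75×58) = 61.988 kips/bolt; interior L_c = 3.75 − 1.125 = 2.625, R_n = 104.4 kips/bolt. φR_n = 0.75 × (1×61.988 + 2×104.4) = 203.1 kips.
Governing: min(95.4, 203.1) = 95.4 kips → bolt shear.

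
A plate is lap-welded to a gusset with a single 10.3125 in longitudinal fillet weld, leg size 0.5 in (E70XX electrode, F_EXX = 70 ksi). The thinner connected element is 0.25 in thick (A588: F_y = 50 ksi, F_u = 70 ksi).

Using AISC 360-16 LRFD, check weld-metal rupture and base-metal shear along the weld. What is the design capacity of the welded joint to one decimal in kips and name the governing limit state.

Weld metal: throat = 0.707×0.5 = 0.3535 in, L = 10.3125 in. φR_n = 0.75 × 0.6 × 70 × 0.3535 × 10.3125 = 114.8 kips.
Base metal shear (0.25 in plate): yield φR_n = 1.0×0.6×50×0.25×10.3125 = 77.3 kips; rupture φR_n = 0.75×0.6×70×0.25×10.3125 = 81.2 kips; take 77.3 kips (yield).
Governing: min(114.8, 77.3) = 77.3 kips → base-metal shear.

77.3 kips (base-metal shear governs)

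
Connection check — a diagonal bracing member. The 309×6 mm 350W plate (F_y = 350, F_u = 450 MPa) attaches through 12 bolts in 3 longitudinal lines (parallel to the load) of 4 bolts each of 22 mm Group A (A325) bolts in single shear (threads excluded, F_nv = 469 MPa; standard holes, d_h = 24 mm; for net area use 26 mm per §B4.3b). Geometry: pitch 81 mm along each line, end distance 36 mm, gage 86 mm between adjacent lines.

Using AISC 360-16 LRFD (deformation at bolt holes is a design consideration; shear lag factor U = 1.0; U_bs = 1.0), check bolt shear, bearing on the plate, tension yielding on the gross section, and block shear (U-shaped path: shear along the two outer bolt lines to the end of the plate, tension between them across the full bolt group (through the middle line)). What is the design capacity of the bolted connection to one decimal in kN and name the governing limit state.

584.0 kN (gross-section yield governs)

Bolt shear: A_b = π(22)²/4 = 380.13 mm². φR_n = 0.75 × 469 × 380.13 × 12 × 1 = 1604.5 kN.
Bearing (6 mm plate, F_u = 450 MPa): end bolts L_c = 36 − 24/2 = 24, R_n = min(1.2×24×6×450, 2.4×22×6×450) = 77.76 kN/bolt; interior L_c = 81 − 24 = 57, R_n = 142.56 kN/bolt. φR_n = 0.75 × (3×77.76 + 9×142.56) = 1137.2 kN.
Tension yield (gross): A_g = 309×6 = 1854 mm². φR_n = 0.90 × 350 × 1854 = 584.0 kN.
Block shear: shear path 2×[36+3×81] = 2×279 mm, A_gv = 3348, A_nv = 2×(279 − 3.5×26)×6 = 2256 mm²; tension across gage: (172 − 2×26)×6 = 720 mm². R_n = min(0.6×450×2256, 0.6×350×3348) + 1.0×450×720 = min(609.12, 703.08) + 324 = 933.12 kN. φR_n = 0.75 × 933.12 = 699.8 kN.
Governing: min(1604.5, 1137.2, 584.0, 699.8) = 584.0 kN → gross-section yield.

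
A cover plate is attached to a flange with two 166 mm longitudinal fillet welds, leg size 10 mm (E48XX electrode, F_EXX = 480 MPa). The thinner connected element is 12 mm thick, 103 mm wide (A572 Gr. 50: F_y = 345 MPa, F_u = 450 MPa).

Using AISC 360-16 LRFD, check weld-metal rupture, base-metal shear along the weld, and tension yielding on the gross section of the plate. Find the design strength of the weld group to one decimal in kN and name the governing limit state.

383.8 kN (gross-section yield governs)

Weld metal: throat = 0.707×10 = 7.07 mm, L = 2×166 = 332 mm. φR_n = 0.75 × 0.6 × 480 × 7.07 × 332 = 507.0 kN.
Base metal shear (12 mm plate): yield φR_n = 1.0×0.6×345×12×332 = 824.7 kN; rupture φR_n = 0.75×0.6×450×12×332 = 806.8 kN; take 806.8 kN (rupture).
Tension yield (gross): A_g = 103×12 = 1236 mm². φR_n = 0.90 × 345 × 1236 = 383.8 kN.
Governing: min(507.0, 806.8, 383.8) = 383.8 kN → gross-section yield.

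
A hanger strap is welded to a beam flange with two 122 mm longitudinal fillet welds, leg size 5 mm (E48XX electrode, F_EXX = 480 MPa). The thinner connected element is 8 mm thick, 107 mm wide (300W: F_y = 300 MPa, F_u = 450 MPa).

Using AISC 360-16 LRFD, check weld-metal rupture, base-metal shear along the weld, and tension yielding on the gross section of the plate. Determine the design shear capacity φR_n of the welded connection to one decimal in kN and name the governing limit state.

Weld metal: throat = 0.707×5 = 3.535 mm, L = 2×122 = 244 mm. φR_n = 0.75 × 0.6 × 480 × 3.535 × 244 = 186.3 kN.
Base metal shear (8 mm plate): yield φR_n = 1.0×0.6×300×8×244 = 351.4 kN; rupture φR_n = 0.75×0.6×450×8×244 = 395.3 kN; take 351.4 kN (yield).
Tension yield (gross): A_g = 107×8 = 856 mm². φR_n = 0.90 × 300 × 856 = 231.1 kN.
Governing: min(186.3, 351.4, 231.1) = 186.3 kN → weld metal.

186.3 kN (weld metal governs)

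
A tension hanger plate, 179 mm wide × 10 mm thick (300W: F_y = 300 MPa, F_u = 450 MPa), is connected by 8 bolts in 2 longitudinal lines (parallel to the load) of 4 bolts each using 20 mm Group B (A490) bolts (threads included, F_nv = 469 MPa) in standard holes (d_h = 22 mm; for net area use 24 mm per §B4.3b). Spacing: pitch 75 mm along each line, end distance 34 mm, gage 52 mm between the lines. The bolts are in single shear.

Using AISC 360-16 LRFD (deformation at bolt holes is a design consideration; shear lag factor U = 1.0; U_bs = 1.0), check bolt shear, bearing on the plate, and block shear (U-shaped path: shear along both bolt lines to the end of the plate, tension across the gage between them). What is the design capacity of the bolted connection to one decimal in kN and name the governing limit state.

Bolt shear: A_b = π(20)²/4 = 314.16 mm². φR_n = 0.75 × 469 × 314.16 × 8 × 1 = 884.0 kN.
Bearing (10 mm plate, F_u = 450 MPa): end bolts L_c = 34 − 22/2 = 23, R_n = min(1.2×23×10×450, 2.4×20×10×450) = 124.2 kN/bolt; interior L_c = 75 − 22 = 53, R_n = 216 kN/bolt. φR_n = 0.75 × (2×124.2 + 6×216) = 1158.3 kN.
Block shear: shear path 2×[34+3×75] = 2×259 mm, A_gv = 5180, A_nv = 2×(259 − 3.5×24)×10 = 3500 mm²; tension across gage: (52 − 1×24)×10 = 280 mm². R_n = min(0.6×450×3500, 0.6×300×5180) + 1.0×450×280 = min(945, 932.4) + 126 = 1058.4 kN. φR_n = 0.75 × 1058.4 = 793.8 kN.
Governing: min(884.0, 1158.3, 793.8) = 793.8 kN → block shear.

793.8 kN (block shear governs)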